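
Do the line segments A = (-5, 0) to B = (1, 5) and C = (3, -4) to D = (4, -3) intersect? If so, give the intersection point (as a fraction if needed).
No (intersection of containing lines falls outside at least one segment)

Parametrize and solve: t = 12, s = 64. At least one of these is outside [0, 1], so the segments do not intersect.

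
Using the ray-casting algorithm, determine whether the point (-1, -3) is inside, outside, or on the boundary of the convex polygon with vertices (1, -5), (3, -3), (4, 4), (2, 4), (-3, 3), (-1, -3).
The point (-1, -3) lies on the polygon boundary

Boundary check: the query satisfies the collinearity and bounding-box conditions for some polygon edge, so it lies exactly on the boundary.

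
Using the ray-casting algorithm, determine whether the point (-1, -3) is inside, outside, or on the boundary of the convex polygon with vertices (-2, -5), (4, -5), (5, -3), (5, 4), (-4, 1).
The point (-1, -3) lies strictly inside the polygon

Cast a horizontal ray to the right from the query point and count how many polygon edges it crosses (each edge strictly once or zero times, handled with the usual half-open convention). 
Parity of crossings → odd ⇒ inside.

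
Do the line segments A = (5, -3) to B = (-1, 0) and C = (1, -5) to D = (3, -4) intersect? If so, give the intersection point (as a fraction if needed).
No (intersection of containing lines falls outside at least one segment)

Parametrize and solve: t = 0, s = 2. At least one of these is outside [0, 1], so the segments do not intersect.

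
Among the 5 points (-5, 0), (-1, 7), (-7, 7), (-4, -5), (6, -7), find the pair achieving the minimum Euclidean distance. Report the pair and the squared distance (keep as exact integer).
Pair = ((-5, 0), (-4, -5)); squared distance = 26

Compute all C(5, 2) = 10 pairwise squared distances (x_i − x_j)² + (y_i − y_j)². The minimum is 26, attained by the pair ((-5, 0), (-4, -5)).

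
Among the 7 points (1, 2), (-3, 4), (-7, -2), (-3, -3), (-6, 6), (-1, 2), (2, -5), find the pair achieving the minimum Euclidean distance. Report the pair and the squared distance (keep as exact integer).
Pair = ((1, 2), (-1, 2)); squared distance = 4

Compute all C(7, 2) = 21 pairwise squared distances (x_i − x_j)² + (y_i − y_j)². The minimum is 4, attained by the pair ((1, 2), (-1, 2)).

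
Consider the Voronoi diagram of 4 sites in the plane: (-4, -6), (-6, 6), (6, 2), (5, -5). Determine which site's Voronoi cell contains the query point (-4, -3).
Nearest site = (-4, -6)

The Voronoi cell of site s contains exactly those query points closer to s than to any other site. Compute squared distances from q = (-4, -3) to each site:
  (-4 − -4)² + (-6 − -3)² = 9
  (-6 − -4)² + (6 − -3)² = 85
  (5 − -4)² + (-5 − -3)² = 85
  (6 − -4)² + (2 − -3)² = 125
Minimum is attained by (-4, -6), so q lies in its Voronoi cell.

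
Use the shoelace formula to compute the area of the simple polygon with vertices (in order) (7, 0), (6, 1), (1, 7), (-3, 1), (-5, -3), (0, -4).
Area = 66

Shoelace formula: Area = (1/2) |Σ_i (x_i · y_{i+1} − x_{i+1} · y_i)| (indices mod n). Compute each cross term:
  (7)(1) − (6)(0) = 7
  (6)(7) − (1)(1) = 41
  (1)(1) − (-3)(7) = 22
  (-3)(-3) − (-5)(1) = 14
  (-5)(-4) − (0)(-3) = 20
  (0)(0) − (7)(-4) = 28
Sum = 132, so (signed) Area = 132/2 = 66, |Area| = 66.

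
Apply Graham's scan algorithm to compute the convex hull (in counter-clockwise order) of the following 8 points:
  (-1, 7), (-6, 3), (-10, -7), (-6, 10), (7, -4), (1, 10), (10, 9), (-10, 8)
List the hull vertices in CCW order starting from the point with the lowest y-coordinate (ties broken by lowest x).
Hull (CCW) = [(-10, -7), (7, -4), (10, 9), (1, 10), (-6, 10), (-10, 8)]

Graham scan procedure:
  1. Find the pivot p₀ = point with lowest y (tie → lowest x): (-10, -7).
  2. Sort the remaining points by polar angle around p₀.
  3. Walk through sorted points, maintaining a stack; pop the top while the last three entries make a non-left turn (cross product ≤ 0).
  4. Final stack is the convex hull in CCW order: (-10, -7), (7, -4), (10, 9), (1, 10), (-6, 10), (-10, 8).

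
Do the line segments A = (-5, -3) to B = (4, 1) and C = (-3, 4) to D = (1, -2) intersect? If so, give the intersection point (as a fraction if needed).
Yes; intersection at (1/7, -5/7) (t = 4/7 on AB, s = 11/14 on CD)

Parametrize AB as A + t(B − A) = (-5 + 9 t, -3 + 4 t) and CD as C + s(D − C) = (-3 + 4 s, 4 + -6 s). Solve the linear system for (t, s). Determinant = 70 ≠ 0, so a unique intersection of the containing lines exists. Solution: t = 4/7, s = 11/14 — both in [0, 1], so the segments cross. Intersection point: (1/7, -5/7).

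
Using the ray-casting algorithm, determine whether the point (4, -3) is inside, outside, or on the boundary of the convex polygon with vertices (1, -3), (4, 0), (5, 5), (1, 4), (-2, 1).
The point (4, -3) lies strictly outside the polygon

Cast a horizontal ray to the right from the query point and count how many polygon edges it crosses (each edge strictly once or zero times, handled with the usual half-open convention). 
Parity of crossings → even ⇒ outside.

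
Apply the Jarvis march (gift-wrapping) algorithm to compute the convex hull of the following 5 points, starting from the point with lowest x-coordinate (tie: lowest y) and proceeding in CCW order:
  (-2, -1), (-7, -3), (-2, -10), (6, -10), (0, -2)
Hull (CCW) = [(-7, -3), (-2, -10), (6, -10), (0, -2), (-2, -1)]

Jarvis march: at each step, from the current hull vertex p, select the next vertex q as the point such that every other point lies strictly to the left of (or on) the directed line p → q. (Equivalently: for every other point r, the cross product (q − p) × (r − p) ≥ 0.)
Starting point (lowest x, tie lowest y): (-7, -3). Wrap until returning to start. Resulting hull: (-7, -3), (-2, -10), (6, -10), (0, -2), (-2, -1).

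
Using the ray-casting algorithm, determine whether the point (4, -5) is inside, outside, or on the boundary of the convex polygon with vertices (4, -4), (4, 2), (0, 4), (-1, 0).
The point (4, -5) lies strictly outside the polygon

Cast a horizontal ray to the right from the query point and count how many polygon edges it crosses (each edge strictly once or zero times, handled with the usual half-open convention). 
Parity of crossings → even ⇒ outside.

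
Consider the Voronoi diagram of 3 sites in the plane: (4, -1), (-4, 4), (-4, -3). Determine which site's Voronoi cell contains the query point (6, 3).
Nearest site = (4, -1)

The Voronoi cell of site s contains exactly those query points closer to s than to any other site. Compute squared distances from q = (6, 3) to each site:
  (4 − 6)² + (-1 − 3)² = 20
  (-4 − 6)² + (4 − 3)² = 101
  (-4 − 6)² + (-3 − 3)² = 136
Minimum is attained by (4, -1), so q lies in its Voronoi cell.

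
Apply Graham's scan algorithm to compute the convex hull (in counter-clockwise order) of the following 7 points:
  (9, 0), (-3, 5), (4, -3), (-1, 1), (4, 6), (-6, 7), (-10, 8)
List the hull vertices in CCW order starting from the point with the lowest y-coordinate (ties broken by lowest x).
Hull (CCW) = [(4, -3), (9, 0), (4, 6), (-10, 8)]

Graham scan procedure:
  1. Find the pivot p₀ = point with lowest y (tie → lowest x): (4, -3).
  2. Sort the remaining points by polar angle around p₀.
  3. Walk through sorted points, maintaining a stack; pop the top while the last three entries make a non-left turn (cross product ≤ 0).
  4. Final stack is the convex hull in CCW order: (4, -3), (9, 0), (4, 6), (-10, 8).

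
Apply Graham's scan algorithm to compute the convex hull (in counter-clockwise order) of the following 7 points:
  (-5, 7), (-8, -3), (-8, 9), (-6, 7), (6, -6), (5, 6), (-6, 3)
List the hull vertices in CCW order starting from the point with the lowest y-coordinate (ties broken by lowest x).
Hull (CCW) = [(6, -6), (5, 6), (-8, 9), (-8, -3)]

Graham scan procedure:
  1. Find the pivot p₀ = point with lowest y (tie → lowest x): (6, -6).
  2. Sort the remaining points by polar angle around p₀.
  3. Walk through sorted points, maintaining a stack; pop the top while the last three entries make a non-left turn (cross product ≤ 0).
  4. Final stack is the convex hull in CCW order: (6, -6), (5, 6), (-8, 9), (-8, -3).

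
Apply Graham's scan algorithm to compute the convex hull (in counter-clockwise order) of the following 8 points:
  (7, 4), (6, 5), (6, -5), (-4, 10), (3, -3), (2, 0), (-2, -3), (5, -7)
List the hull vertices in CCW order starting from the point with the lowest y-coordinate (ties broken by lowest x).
Hull (CCW) = [(5, -7), (6, -5), (7, 4), (6, 5), (-4, 10), (-2, -3)]

Graham scan procedure:
  1. Find the pivot p₀ = point with lowest y (tie → lowest x): (5, -7).
  2. Sort the remaining points by polar angle around p₀.
  3. Walk through sorted points, maintaining a stack; pop the top while the last three entries make a non-left turn (cross product ≤ 0).
  4. Final stack is the convex hull in CCW order: (5, -7), (6, -5), (7, 4), (6, 5), (-4, 10), (-2, -3).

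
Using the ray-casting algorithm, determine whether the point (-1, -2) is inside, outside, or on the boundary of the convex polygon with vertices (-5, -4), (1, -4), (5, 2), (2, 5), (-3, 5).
The point (-1, -2) lies strictly inside the polygon

Cast a horizontal ray to the right from the query point and count how many polygon edges it crosses (each edge strictly once or zero times, handled with the usual half-open convention). 
Parity of crossings → odd ⇒ inside.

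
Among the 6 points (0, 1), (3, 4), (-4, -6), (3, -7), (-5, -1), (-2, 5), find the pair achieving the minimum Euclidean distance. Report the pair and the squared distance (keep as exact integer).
Pair = ((0, 1), (3, 4)); squared distance = 18

Compute all C(6, 2) = 15 pairwise squared distances (x_i − x_j)² + (y_i − y_j)². The minimum is 18, attained by the pair ((0, 1), (3, 4)).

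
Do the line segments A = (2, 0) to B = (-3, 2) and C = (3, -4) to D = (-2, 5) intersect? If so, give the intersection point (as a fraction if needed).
Yes; intersection at (3/7, 22/35) (t = 11/35 on AB, s = 18/35 on CD)

Parametrize AB as A + t(B − A) = (2 + -5 t, 0 + 2 t) and CD as C + s(D − C) = (3 + -5 s, -4 + 9 s). Solve the linear system for (t, s). Determinant = 35 ≠ 0, so a unique intersection of the containing lines exists. Solution: t = 11/35, s = 18/35 — both in [0, 1], so the segments cross. Intersection point: (3/7, 22/35).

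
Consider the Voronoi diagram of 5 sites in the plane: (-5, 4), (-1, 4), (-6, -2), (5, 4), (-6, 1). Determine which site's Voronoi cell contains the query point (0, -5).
Nearest site = (-6, -2)

The Voronoi cell of site s contains exactly those query points closer to s than to any other site. Compute squared distances from q = (0, -5) to each site:
  (-6 − 0)² + (-2 − -5)² = 45
  (-6 − 0)² + (1 − -5)² = 72
  (-1 − 0)² + (4 − -5)² = 82
  (-5 − 0)² + (4 − -5)² = 106
  (5 − 0)² + (4 − -5)² = 106
Minimum is attained by (-6, -2), so q lies in its Voronoi cell.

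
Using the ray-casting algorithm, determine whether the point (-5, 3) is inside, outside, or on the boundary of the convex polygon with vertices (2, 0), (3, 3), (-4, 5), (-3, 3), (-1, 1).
The point (-5, 3) lies strictly outside the polygon

Cast a horizontal ray to the right from the query point and count how many polygon edges it crosses (each edge strictly once or zero times, handled with the usual half-open convention). 
Parity of crossings → even ⇒ outside.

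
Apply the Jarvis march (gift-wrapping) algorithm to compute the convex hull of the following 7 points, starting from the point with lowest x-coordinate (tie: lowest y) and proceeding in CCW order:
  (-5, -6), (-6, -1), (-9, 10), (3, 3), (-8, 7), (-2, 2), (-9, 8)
Hull (CCW) = [(-9, 8), (-5, -6), (3, 3), (-9, 10)]

Jarvis march: at each step, from the current hull vertex p, select the next vertex q as the point such that every other point lies strictly to the left of (or on) the directed line p → q. (Equivalently: for every other point r, the cross product (q − p) × (r − p) ≥ 0.)
Starting point (lowest x, tie lowest y): (-9, 8). Wrap until returning to start. Resulting hull: (-9, 8), (-5, -6), (3, 3), (-9, 10).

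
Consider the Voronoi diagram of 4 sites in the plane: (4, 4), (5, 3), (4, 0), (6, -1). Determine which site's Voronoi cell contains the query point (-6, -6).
Nearest site = (4, 0)

The Voronoi cell of site s contains exactly those query points closer to s than to any other site. Compute squared distances from q = (-6, -6) to each site:
  (4 − -6)² + (0 − -6)² = 136
  (6 − -6)² + (-1 − -6)² = 169
  (4 − -6)² + (4 − -6)² = 200
  (5 − -6)² + (3 − -6)² = 202
Minimum is attained by (4, 0), so q lies in its Voronoi cell.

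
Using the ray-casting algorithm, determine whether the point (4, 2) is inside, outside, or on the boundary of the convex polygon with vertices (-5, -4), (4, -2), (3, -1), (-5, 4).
The point (4, 2) lies strictly outside the polygon

Cast a horizontal ray to the right from the query point and count how many polygon edges it crosses (each edge strictly once or zero times, handled with the usual half-open convention). 
Parity of crossings → even ⇒ outside.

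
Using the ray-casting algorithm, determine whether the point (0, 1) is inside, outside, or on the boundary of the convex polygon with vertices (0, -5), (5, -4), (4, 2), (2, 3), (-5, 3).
The point (0, 1) lies strictly inside the polygon

Cast a horizontal ray to the right from the query point and count how many polygon edges it crosses (each edge strictly once or zero times, handled with the usual half-open convention). 
Parity of crossings → odd ⇒ inside.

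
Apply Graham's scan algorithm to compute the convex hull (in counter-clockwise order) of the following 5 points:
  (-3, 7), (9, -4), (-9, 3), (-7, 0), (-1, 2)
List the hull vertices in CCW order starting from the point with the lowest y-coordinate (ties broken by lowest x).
Hull (CCW) = [(9, -4), (-3, 7), (-9, 3), (-7, 0)]

Graham scan procedure:
  1. Find the pivot p₀ = point with lowest y (tie → lowest x): (9, -4).
  2. Sort the remaining points by polar angle around p₀.
  3. Walk through sorted points, maintaining a stack; pop the top while the last three entries make a non-left turn (cross product ≤ 0).
  4. Final stack is the convex hull in CCW order: (9, -4), (-3, 7), (-9, 3), (-7, 0).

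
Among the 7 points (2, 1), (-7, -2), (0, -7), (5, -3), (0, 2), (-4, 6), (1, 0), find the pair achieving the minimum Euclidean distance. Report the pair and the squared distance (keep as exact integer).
Pair = ((2, 1), (1, 0)); squared distance = 2

Compute all C(7, 2) = 21 pairwise squared distances (x_i − x_j)² + (y_i − y_j)². The minimum is 2, attained by the pair ((2, 1), (1, 0)).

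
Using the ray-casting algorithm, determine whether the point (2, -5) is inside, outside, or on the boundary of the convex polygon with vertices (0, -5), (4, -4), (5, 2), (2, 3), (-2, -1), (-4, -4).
The point (2, -5) lies strictly outside the polygon

Cast a horizontal ray to the right from the query point and count how many polygon edges it crosses (each edge strictly once or zero times, handled with the usual half-open convention). 
Parity of crossings → even ⇒ outside.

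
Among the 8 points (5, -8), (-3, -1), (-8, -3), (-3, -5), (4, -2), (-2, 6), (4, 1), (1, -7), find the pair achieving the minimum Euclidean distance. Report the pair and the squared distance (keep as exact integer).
Pair = ((4, -2), (4, 1)); squared distance = 9

Compute all C(8, 2) = 28 pairwise squared distances (x_i − x_j)² + (y_i − y_j)². The minimum is 9, attained by the pair ((4, -2), (4, 1)).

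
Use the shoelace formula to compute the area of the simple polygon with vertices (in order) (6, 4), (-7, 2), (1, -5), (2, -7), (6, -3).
Area = 77

Shoelace formula: Area = (1/2) |Σ_i (x_i · y_{i+1} − x_{i+1} · y_i)| (indices mod n). Compute each cross term:
  (6)(2) − (-7)(4) = 40
  (-7)(-5) − (1)(2) = 33
  (1)(-7) − (2)(-5) = 3
  (2)(-3) − (6)(-7) = 36
  (6)(4) − (6)(-3) = 42
Sum = 154, so (signed) Area = 154/2 = 77, |Area| = 77.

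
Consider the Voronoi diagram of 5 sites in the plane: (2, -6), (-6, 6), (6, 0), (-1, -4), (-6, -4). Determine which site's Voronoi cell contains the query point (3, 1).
Nearest site = (6, 0)

The Voronoi cell of site s contains exactly those query points closer to s than to any other site. Compute squared distances from q = (3, 1) to each site:
  (6 − 3)² + (0 − 1)² = 10
  (-1 − 3)² + (-4 − 1)² = 41
  (2 − 3)² + (-6 − 1)² = 50
  (-6 − 3)² + (-4 − 1)² = 106
  (-6 − 3)² + (6 − 1)² = 106
Minimum is attained by (6, 0), so q lies in its Voronoi cell.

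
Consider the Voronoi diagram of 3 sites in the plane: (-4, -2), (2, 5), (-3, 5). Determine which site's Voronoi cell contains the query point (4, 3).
Nearest site = (2, 5)

The Voronoi cell of site s contains exactly those query points closer to s than to any other site. Compute squared distances from q = (4, 3) to each site:
  (2 − 4)² + (5 − 3)² = 8
  (-3 − 4)² + (5 − 3)² = 53
  (-4 − 4)² + (-2 − 3)² = 89
Minimum is attained by (2, 5), so q lies in its Voronoi cell.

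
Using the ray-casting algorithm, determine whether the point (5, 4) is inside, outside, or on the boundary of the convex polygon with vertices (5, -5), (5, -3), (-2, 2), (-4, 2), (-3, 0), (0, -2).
The point (5, 4) lies strictly outside the polygon

Cast a horizontal ray to the right from the query point and count how many polygon edges it crosses (each edge strictly once or zero times, handled with the usual half-open convention). 
Parity of crossings → even ⇒ outside.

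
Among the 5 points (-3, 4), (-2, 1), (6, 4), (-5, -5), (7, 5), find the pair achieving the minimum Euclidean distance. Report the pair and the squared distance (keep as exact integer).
Pair = ((6, 4), (7, 5)); squared distance = 2

Compute all C(5, 2) = 10 pairwise squared distances (x_i − x_j)² + (y_i − y_j)². The minimum is 2, attained by the pair ((6, 4), (7, 5)).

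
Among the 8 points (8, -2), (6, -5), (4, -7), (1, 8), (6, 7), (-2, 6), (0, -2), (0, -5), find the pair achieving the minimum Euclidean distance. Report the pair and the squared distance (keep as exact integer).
Pair = ((6, -5), (4, -7)); squared distance = 8

Compute all C(8, 2) = 28 pairwise squared distances (x_i − x_j)² + (y_i − y_j)². The minimum is 8, attained by the pair ((6, -5), (4, -7)).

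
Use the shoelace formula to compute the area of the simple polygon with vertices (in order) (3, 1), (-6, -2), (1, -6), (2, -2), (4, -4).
Area = 32

Shoelace formula: Area = (1/2) |Σ_i (x_i · y_{i+1} − x_{i+1} · y_i)| (indices mod n). Compute each cross term:
  (3)(-2) − (-6)(1) = 0
  (-6)(-6) − (1)(-2) = 38
  (1)(-2) − (2)(-6) = 10
  (2)(-4) − (4)(-2) = 0
  (4)(1) − (3)(-4) = 16
Sum = 64, so (signed) Area = 64/2 = 32, |Area| = 32.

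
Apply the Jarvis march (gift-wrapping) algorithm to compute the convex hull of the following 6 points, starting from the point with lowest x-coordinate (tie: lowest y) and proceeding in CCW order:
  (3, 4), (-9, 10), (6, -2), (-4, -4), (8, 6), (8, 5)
Hull (CCW) = [(-9, 10), (-4, -4), (6, -2), (8, 5), (8, 6)]

Jarvis march: at each step, from the current hull vertex p, select the next vertex q as the point such that every other point lies strictly to the left of (or on) the directed line p → q. (Equivalently: for every other point r, the cross product (q − p) × (r − p) ≥ 0.)
Starting point (lowest x, tie lowest y): (-9, 10). Wrap until returning to start. Resulting hull: (-9, 10), (-4, -4), (6, -2), (8, 5), (8, 6).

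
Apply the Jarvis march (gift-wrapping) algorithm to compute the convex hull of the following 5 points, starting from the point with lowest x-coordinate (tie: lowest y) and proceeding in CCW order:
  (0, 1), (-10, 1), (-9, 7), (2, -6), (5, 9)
Hull (CCW) = [(-10, 1), (2, -6), (5, 9), (-9, 7)]

Jarvis march: at each step, from the current hull vertex p, select the next vertex q as the point such that every other point lies strictly to the left of (or on) the directed line p → q. (Equivalently: for every other point r, the cross product (q − p) × (r − p) ≥ 0.)
Starting point (lowest x, tie lowest y): (-10, 1). Wrap until returning to start. Resulting hull: (-10, 1), (2, -6), (5, 9), (-9, 7).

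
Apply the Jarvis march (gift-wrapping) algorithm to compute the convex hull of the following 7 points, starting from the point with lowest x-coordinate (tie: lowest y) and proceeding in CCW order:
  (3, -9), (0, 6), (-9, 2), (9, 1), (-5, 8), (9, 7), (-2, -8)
Hull (CCW) = [(-9, 2), (-2, -8), (3, -9), (9, 1), (9, 7), (-5, 8)]

Jarvis march: at each step, from the current hull vertex p, select the next vertex q as the point such that every other point lies strictly to the left of (or on) the directed line p → q. (Equivalently: for every other point r, the cross product (q − p) × (r − p) ≥ 0.)
Starting point (lowest x, tie lowest y): (-9, 2). Wrap until returning to start. Resulting hull: (-9, 2), (-2, -8), (3, -9), (9, 1), (9, 7), (-5, 8).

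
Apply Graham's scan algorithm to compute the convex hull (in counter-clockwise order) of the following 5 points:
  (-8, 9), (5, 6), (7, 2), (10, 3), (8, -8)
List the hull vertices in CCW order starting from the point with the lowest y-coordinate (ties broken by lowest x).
Hull (CCW) = [(8, -8), (10, 3), (5, 6), (-8, 9)]

Graham scan procedure:
  1. Find the pivot p₀ = point with lowest y (tie → lowest x): (8, -8).
  2. Sort the remaining points by polar angle around p₀.
  3. Walk through sorted points, maintaining a stack; pop the top while the last three entries make a non-left turn (cross product ≤ 0).
  4. Final stack is the convex hull in CCW order: (8, -8), (10, 3), (5, 6), (-8, 9).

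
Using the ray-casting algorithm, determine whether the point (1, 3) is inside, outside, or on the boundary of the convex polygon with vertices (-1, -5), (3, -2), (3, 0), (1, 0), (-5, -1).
The point (1, 3) lies strictly outside the polygon

Cast a horizontal ray to the right from the query point and count how many polygon edges it crosses (each edge strictly once or zero times, handled with the usual half-open convention). 
Parity of crossings → even ⇒ outside.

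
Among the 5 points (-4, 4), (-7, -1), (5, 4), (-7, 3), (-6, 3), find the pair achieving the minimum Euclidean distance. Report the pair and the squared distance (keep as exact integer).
Pair = ((-7, 3), (-6, 3)); squared distance = 1

Compute all C(5, 2) = 10 pairwise squared distances (x_i − x_j)² + (y_i − y_j)². The minimum is 1, attained by the pair ((-7, 3), (-6, 3)).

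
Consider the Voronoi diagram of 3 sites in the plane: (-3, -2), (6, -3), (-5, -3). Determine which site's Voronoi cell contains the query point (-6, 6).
Nearest site = (-3, -2)

The Voronoi cell of site s contains exactly those query points closer to s than to any other site. Compute squared distances from q = (-6, 6) to each site:
  (-3 − -6)² + (-2 − 6)² = 73
  (-5 − -6)² + (-3 − 6)² = 82
  (6 − -6)² + (-3 − 6)² = 225
Minimum is attained by (-3, -2), so q lies in its Voronoi cell.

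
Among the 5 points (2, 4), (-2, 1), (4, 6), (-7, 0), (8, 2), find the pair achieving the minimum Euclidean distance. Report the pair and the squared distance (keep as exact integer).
Pair = ((2, 4), (4, 6)); squared distance = 8

Compute all C(5, 2) = 10 pairwise squared distances (x_i − x_j)² + (y_i − y_j)². The minimum is 8, attained by the pair ((2, 4), (4, 6)).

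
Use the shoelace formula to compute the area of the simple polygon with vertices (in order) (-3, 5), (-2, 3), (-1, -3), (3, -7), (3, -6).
Area = 13

Shoelace formula: Area = (1/2) |Σ_i (x_i · y_{i+1} − x_{i+1} · y_i)| (indices mod n). Compute each cross term:
  (-3)(3) − (-2)(5) = 1
  (-2)(-3) − (-1)(3) = 9
  (-1)(-7) − (3)(-3) = 16
  (3)(-6) − (3)(-7) = 3
  (3)(5) − (-3)(-6) = -3
Sum = 26, so (signed) Area = 26/2 = 13, |Area| = 13.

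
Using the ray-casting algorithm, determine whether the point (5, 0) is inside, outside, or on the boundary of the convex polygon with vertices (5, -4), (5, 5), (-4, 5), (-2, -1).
The point (5, 0) lies on the polygon boundary

Boundary check: the query satisfies the collinearity and bounding-box conditions for some polygon edge, so it lies exactly on the boundary.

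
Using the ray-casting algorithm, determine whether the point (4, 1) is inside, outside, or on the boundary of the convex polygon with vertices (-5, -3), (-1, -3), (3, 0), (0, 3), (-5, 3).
The point (4, 1) lies strictly outside the polygon

Cast a horizontal ray to the right from the query point and count how many polygon edges it crosses (each edge strictly once or zero times, handled with the usual half-open convention). 
Parity of crossings → even ⇒ outside.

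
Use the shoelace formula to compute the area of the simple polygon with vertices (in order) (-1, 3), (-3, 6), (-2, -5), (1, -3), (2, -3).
Area = 47/2

Shoelace formula: Area = (1/2) |Σ_i (x_i · y_{i+1} − x_{i+1} · y_i)| (indices mod n). Compute each cross term:
  (-1)(6) − (-3)(3) = 3
  (-3)(-5) − (-2)(6) = 27
  (-2)(-3) − (1)(-5) = 11
  (1)(-3) − (2)(-3) = 3
  (2)(3) − (-1)(-3) = 3
Sum = 47, so (signed) Area = 47/2 = 47/2, |Area| = 47/2.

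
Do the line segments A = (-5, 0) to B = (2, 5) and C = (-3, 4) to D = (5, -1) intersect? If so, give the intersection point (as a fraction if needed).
Yes; intersection at (-27/25, 14/5) (t = 14/25 on AB, s = 6/25 on CD)

Parametrize AB as A + t(B − A) = (-5 + 7 t, 0 + 5 t) and CD as C + s(D − C) = (-3 + 8 s, 4 + -5 s). Solve the linear system for (t, s). Determinant = 75 ≠ 0, so a unique intersection of the containing lines exists. Solution: t = 14/25, s = 6/25 — both in [0, 1], so the segments cross. Intersection point: (-27/25, 14/5).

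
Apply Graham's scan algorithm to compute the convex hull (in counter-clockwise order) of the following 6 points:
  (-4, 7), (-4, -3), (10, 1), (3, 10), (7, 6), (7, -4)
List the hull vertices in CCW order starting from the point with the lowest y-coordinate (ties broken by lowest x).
Hull (CCW) = [(7, -4), (10, 1), (7, 6), (3, 10), (-4, 7), (-4, -3)]

Graham scan procedure:
  1. Find the pivot p₀ = point with lowest y (tie → lowest x): (7, -4).
  2. Sort the remaining points by polar angle around p₀.
  3. Walk through sorted points, maintaining a stack; pop the top while the last three entries make a non-left turn (cross product ≤ 0).
  4. Final stack is the convex hull in CCW order: (7, -4), (10, 1), (7, 6), (3, 10), (-4, 7), (-4, -3).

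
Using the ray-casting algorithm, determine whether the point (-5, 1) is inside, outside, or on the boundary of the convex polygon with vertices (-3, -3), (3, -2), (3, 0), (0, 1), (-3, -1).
The point (-5, 1) lies strictly outside the polygon

Cast a horizontal ray to the right from the query point and count how many polygon edges it crosses (each edge strictly once or zero times, handled with the usual half-open convention). 
Parity of crossings → even ⇒ outside.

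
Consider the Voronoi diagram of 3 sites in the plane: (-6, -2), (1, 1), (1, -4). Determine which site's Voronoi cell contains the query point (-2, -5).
Nearest site = (1, -4)

The Voronoi cell of site s contains exactly those query points closer to s than to any other site. Compute squared distances from q = (-2, -5) to each site:
  (1 − -2)² + (-4 − -5)² = 10
  (-6 − -2)² + (-2 − -5)² = 25
  (1 − -2)² + (1 − -5)² = 45
Minimum is attained by (1, -4), so q lies in its Voronoi cell.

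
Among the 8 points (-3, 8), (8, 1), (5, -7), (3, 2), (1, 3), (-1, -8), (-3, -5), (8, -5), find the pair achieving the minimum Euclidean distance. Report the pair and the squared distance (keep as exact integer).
Pair = ((3, 2), (1, 3)); squared distance = 5

Compute all C(8, 2) = 28 pairwise squared distances (x_i − x_j)² + (y_i − y_j)². The minimum is 5, attained by the pair ((3, 2), (1, 3)).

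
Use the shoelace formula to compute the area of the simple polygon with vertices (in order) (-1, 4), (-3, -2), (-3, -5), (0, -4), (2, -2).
Area = 49/2

Shoelace formula: Area = (1/2) |Σ_i (x_i · y_{i+1} − x_{i+1} · y_i)| (indices mod n). Compute each cross term:
  (-1)(-2) − (-3)(4) = 14
  (-3)(-5) − (-3)(-2) = 9
  (-3)(-4) − (0)(-5) = 12
  (0)(-2) − (2)(-4) = 8
  (2)(4) − (-1)(-2) = 6
Sum = 49, so (signed) Area = 49/2 = 49/2, |Area| = 49/2.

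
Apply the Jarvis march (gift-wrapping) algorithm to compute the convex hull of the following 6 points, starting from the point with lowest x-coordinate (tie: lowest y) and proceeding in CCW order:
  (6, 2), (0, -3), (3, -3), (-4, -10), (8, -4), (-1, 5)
Hull (CCW) = [(-4, -10), (8, -4), (6, 2), (-1, 5)]

Jarvis march: at each step, from the current hull vertex p, select the next vertex q as the point such that every other point lies strictly to the left of (or on) the directed line p → q. (Equivalently: for every other point r, the cross product (q − p) × (r − p) ≥ 0.)
Starting point (lowest x, tie lowest y): (-4, -10). Wrap until returning to start. Resulting hull: (-4, -10), (8, -4), (6, 2), (-1, 5).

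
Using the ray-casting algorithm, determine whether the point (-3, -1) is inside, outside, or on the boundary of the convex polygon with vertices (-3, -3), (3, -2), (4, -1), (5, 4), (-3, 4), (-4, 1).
The point (-3, -1) lies strictly inside the polygon

Cast a horizontal ray to the right from the query point and count how many polygon edges it crosses (each edge strictly once or zero times, handled with the usual half-open convention). 
Parity of crossings → odd ⇒ inside.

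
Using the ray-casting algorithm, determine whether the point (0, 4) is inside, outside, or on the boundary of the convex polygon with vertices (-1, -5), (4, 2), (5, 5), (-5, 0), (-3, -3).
The point (0, 4) lies strictly outside the polygon

Cast a horizontal ray to the right from the query point and count how many polygon edges it crosses (each edge strictly once or zero times, handled with the usual half-open convention). 
Parity of crossings → even ⇒ outside.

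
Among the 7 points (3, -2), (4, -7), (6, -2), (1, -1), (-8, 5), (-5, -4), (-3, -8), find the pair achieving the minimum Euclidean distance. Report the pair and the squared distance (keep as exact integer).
Pair = ((3, -2), (1, -1)); squared distance = 5

Compute all C(7, 2) = 21 pairwise squared distances (x_i − x_j)² + (y_i − y_j)². The minimum is 5, attained by the pair ((3, -2), (1, -1)).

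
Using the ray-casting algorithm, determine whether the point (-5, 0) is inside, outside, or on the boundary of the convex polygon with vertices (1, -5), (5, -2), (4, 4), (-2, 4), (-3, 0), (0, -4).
The point (-5, 0) lies strictly outside the polygon

Cast a horizontal ray to the right from the query point and count how many polygon edges it crosses (each edge strictly once or zero times, handled with the usual half-open convention). 
Parity of crossings → even ⇒ outside.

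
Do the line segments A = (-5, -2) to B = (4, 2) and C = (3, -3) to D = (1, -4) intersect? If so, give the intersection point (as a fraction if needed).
No (intersection of containing lines falls outside at least one segment)

Parametrize and solve: t = 10, s = -41. At least one of these is outside [0, 1], so the segments do not intersect.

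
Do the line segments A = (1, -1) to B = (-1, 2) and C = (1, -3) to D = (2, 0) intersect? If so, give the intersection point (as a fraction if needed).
No (intersection of containing lines falls outside at least one segment)

Parametrize and solve: t = -2/9, s = 4/9. At least one of these is outside [0, 1], so the segments do not intersect.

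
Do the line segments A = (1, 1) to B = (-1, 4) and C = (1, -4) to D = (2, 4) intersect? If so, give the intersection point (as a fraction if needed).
No (intersection of containing lines falls outside at least one segment)

Parametrize and solve: t = -5/19, s = 10/19. At least one of these is outside [0, 1], so the segments do not intersect.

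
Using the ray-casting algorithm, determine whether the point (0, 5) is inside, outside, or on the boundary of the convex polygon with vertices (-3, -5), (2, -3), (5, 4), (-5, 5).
The point (0, 5) lies strictly outside the polygon

Cast a horizontal ray to the right from the query point and count how many polygon edges it crosses (each edge strictly once or zero times, handled with the usual half-open convention). 
Parity of crossings → even ⇒ outside.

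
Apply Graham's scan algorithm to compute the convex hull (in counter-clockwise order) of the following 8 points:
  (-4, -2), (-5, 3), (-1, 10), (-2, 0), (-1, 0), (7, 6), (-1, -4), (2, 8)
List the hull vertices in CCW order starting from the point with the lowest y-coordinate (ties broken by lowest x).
Hull (CCW) = [(-1, -4), (7, 6), (-1, 10), (-5, 3), (-4, -2)]

Graham scan procedure:
  1. Find the pivot p₀ = point with lowest y (tie → lowest x): (-1, -4).
  2. Sort the remaining points by polar angle around p₀.
  3. Walk through sorted points, maintaining a stack; pop the top while the last three entries make a non-left turn (cross product ≤ 0).
  4. Final stack is the convex hull in CCW order: (-1, -4), (7, 6), (-1, 10), (-5, 3), (-4, -2).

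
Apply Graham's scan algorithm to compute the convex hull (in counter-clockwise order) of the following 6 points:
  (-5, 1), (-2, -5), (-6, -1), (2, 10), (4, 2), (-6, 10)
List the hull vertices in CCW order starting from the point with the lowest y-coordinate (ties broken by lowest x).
Hull (CCW) = [(-2, -5), (4, 2), (2, 10), (-6, 10), (-6, -1)]

Graham scan procedure:
  1. Find the pivot p₀ = point with lowest y (tie → lowest x): (-2, -5).
  2. Sort the remaining points by polar angle around p₀.
  3. Walk through sorted points, maintaining a stack; pop the top while the last three entries make a non-left turn (cross product ≤ 0).
  4. Final stack is the convex hull in CCW order: (-2, -5), (4, 2), (2, 10), (-6, 10), (-6, -1).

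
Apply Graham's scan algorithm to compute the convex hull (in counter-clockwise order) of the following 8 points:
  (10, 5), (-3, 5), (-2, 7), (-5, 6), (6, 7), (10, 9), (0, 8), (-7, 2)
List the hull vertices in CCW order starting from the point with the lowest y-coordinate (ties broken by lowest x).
Hull (CCW) = [(-7, 2), (10, 5), (10, 9), (0, 8), (-5, 6)]

Graham scan procedure:
  1. Find the pivot p₀ = point with lowest y (tie → lowest x): (-7, 2).
  2. Sort the remaining points by polar angle around p₀.
  3. Walk through sorted points, maintaining a stack; pop the top while the last three entries make a non-left turn (cross product ≤ 0).
  4. Final stack is the convex hull in CCW order: (-7, 2), (10, 5), (10, 9), (0, 8), (-5, 6).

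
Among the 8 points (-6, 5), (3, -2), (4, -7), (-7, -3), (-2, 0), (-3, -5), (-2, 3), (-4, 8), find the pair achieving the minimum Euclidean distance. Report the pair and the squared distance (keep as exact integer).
Pair = ((-2, 0), (-2, 3)); squared distance = 9

Compute all C(8, 2) = 28 pairwise squared distances (x_i − x_j)² + (y_i − y_j)². The minimum is 9, attained by the pair ((-2, 0), (-2, 3)).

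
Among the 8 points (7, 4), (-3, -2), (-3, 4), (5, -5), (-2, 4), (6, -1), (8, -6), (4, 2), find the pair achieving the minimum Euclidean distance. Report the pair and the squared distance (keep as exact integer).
Pair = ((-3, 4), (-2, 4)); squared distance = 1

Compute all C(8, 2) = 28 pairwise squared distances (x_i − x_j)² + (y_i − y_j)². The minimum is 1, attained by the pair ((-3, 4), (-2, 4)).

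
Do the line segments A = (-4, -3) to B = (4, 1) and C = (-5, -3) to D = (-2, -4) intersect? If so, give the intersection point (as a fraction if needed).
No (intersection of containing lines falls outside at least one segment)

Parametrize and solve: t = -1/20, s = 1/5. At least one of these is outside [0, 1], so the segments do not intersect.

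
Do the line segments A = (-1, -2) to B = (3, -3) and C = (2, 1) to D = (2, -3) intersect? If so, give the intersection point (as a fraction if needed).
Yes; intersection at (2, -11/4) (t = 3/4 on AB, s = 15/16 on CD)

Parametrize AB as A + t(B − A) = (-1 + 4 t, -2 + -1 t) and CD as C + s(D − C) = (2 + 0 s, 1 + -4 s). Solve the linear system for (t, s). Determinant = 16 ≠ 0, so a unique intersection of the containing lines exists. Solution: t = 3/4, s = 15/16 — both in [0, 1], so the segments cross. Intersection point: (2, -11/4).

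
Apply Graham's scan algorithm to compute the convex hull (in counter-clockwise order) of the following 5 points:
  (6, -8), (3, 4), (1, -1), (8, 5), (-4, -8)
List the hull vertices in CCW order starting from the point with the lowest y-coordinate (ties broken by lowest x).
Hull (CCW) = [(-4, -8), (6, -8), (8, 5), (3, 4)]

Graham scan procedure:
  1. Find the pivot p₀ = point with lowest y (tie → lowest x): (-4, -8).
  2. Sort the remaining points by polar angle around p₀.
  3. Walk through sorted points, maintaining a stack; pop the top while the last three entries make a non-left turn (cross product ≤ 0).
  4. Final stack is the convex hull in CCW order: (-4, -8), (6, -8), (8, 5), (3, 4).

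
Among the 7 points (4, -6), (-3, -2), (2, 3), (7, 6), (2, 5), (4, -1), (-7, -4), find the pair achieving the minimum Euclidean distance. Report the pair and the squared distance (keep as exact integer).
Pair = ((2, 3), (2, 5)); squared distance = 4

Compute all C(7, 2) = 21 pairwise squared distances (x_i − x_j)² + (y_i − y_j)². The minimum is 4, attained by the pair ((2, 3), (2, 5)).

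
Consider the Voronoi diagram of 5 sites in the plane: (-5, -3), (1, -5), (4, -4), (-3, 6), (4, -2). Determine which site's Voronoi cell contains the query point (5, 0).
Nearest site = (4, -2)

The Voronoi cell of site s contains exactly those query points closer to s than to any other site. Compute squared distances from q = (5, 0) to each site:
  (4 − 5)² + (-2 − 0)² = 5
  (4 − 5)² + (-4 − 0)² = 17
  (1 − 5)² + (-5 − 0)² = 41
  (-3 − 5)² + (6 − 0)² = 100
  (-5 − 5)² + (-3 − 0)² = 109
Minimum is attained by (4, -2), so q lies in its Voronoi cell.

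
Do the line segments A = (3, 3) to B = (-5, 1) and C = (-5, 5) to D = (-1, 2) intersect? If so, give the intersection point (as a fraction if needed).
Yes; intersection at (-1, 2) (t = 1/2 on AB, s = 1 on CD)

Parametrize AB as A + t(B − A) = (3 + -8 t, 3 + -2 t) and CD as C + s(D − C) = (-5 + 4 s, 5 + -3 s). Solve the linear system for (t, s). Determinant = -32 ≠ 0, so a unique intersection of the containing lines exists. Solution: t = 1/2, s = 1 — both in [0, 1], so the segments cross. Intersection point: (-1, 2).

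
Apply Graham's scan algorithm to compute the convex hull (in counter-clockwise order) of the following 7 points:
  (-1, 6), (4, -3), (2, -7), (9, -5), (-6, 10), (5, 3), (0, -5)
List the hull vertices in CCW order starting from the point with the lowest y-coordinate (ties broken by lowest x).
Hull (CCW) = [(2, -7), (9, -5), (5, 3), (-6, 10), (0, -5)]

Graham scan procedure:
  1. Find the pivot p₀ = point with lowest y (tie → lowest x): (2, -7).
  2. Sort the remaining points by polar angle around p₀.
  3. Walk through sorted points, maintaining a stack; pop the top while the last three entries make a non-left turn (cross product ≤ 0).
  4. Final stack is the convex hull in CCW order: (2, -7), (9, -5), (5, 3), (-6, 10), (0, -5).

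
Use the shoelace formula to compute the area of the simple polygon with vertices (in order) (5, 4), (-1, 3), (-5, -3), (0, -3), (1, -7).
Area = 47

Shoelace formula: Area = (1/2) |Σ_i (x_i · y_{i+1} − x_{i+1} · y_i)| (indices mod n). Compute each cross term:
  (5)(3) − (-1)(4) = 19
  (-1)(-3) − (-5)(3) = 18
  (-5)(-3) − (0)(-3) = 15
  (0)(-7) − (1)(-3) = 3
  (1)(4) − (5)(-7) = 39
Sum = 94, so (signed) Area = 94/2 = 47, |Area| = 47.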